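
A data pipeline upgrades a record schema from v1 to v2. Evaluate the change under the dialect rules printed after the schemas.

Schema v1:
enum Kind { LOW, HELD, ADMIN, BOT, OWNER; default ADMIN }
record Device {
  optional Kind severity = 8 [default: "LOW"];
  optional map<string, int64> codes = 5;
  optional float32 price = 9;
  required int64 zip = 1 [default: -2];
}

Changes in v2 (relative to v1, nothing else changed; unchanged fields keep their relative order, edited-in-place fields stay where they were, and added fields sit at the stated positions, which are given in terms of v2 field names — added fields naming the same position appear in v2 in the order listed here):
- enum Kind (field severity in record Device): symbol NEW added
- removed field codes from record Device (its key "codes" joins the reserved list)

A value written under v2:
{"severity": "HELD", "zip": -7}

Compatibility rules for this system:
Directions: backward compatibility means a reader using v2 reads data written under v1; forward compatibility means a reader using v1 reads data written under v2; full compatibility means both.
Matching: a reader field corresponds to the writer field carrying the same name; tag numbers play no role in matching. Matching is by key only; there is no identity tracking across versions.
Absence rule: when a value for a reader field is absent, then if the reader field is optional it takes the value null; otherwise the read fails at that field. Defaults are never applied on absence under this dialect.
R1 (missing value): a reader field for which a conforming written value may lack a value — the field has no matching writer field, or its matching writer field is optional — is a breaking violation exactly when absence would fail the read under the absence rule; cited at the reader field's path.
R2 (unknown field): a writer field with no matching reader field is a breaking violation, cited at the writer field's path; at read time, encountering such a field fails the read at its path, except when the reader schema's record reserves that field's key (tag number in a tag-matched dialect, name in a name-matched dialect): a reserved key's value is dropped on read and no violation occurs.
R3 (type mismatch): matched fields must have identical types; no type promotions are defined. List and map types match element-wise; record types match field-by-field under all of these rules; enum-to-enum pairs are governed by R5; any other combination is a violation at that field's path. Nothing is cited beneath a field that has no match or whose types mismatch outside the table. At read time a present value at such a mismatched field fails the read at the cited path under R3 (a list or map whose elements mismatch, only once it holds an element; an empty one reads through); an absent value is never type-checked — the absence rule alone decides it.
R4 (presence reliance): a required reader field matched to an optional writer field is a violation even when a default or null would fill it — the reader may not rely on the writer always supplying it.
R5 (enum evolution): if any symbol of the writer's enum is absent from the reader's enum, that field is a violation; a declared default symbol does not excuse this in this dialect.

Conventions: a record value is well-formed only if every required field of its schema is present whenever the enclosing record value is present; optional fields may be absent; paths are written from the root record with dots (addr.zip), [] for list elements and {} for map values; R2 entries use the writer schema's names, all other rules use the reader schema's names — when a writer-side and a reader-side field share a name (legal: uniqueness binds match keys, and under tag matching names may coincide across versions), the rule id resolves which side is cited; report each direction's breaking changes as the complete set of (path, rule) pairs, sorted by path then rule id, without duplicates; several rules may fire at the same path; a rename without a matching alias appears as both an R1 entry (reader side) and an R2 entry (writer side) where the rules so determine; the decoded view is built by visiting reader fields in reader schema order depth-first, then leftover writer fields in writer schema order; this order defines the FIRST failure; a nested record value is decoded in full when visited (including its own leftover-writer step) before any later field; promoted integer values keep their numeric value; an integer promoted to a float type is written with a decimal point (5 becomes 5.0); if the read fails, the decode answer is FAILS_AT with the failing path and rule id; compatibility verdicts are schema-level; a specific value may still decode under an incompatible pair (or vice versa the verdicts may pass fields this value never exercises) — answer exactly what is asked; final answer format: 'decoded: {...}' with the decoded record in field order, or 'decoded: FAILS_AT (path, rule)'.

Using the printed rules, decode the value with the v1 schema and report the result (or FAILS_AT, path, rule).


in Device below, arrows point writer -> reader
decode walk for Device under reader schema v1:
  severity := "HELD"
  codes := null (not supplied -> null)
  price := null (not supplied -> null)
  zip := -7
  => decoded: {"severity": "HELD", "codes": null, "price": null, "zip": -7}
checking off the Device differences that do not matter here:
  enum Kind (field severity in record Device): symbol NEW added -> changes Device's schema-level verdicts only — the decode of this value is the same
  removed field codes from record Device (its key "codes" joins the reserved list) -> triggers nothing under the printed rules; the Device answer is the same either way

decoded: {"severity": "HELD", "codes": null, "price": null, "zip": -7}


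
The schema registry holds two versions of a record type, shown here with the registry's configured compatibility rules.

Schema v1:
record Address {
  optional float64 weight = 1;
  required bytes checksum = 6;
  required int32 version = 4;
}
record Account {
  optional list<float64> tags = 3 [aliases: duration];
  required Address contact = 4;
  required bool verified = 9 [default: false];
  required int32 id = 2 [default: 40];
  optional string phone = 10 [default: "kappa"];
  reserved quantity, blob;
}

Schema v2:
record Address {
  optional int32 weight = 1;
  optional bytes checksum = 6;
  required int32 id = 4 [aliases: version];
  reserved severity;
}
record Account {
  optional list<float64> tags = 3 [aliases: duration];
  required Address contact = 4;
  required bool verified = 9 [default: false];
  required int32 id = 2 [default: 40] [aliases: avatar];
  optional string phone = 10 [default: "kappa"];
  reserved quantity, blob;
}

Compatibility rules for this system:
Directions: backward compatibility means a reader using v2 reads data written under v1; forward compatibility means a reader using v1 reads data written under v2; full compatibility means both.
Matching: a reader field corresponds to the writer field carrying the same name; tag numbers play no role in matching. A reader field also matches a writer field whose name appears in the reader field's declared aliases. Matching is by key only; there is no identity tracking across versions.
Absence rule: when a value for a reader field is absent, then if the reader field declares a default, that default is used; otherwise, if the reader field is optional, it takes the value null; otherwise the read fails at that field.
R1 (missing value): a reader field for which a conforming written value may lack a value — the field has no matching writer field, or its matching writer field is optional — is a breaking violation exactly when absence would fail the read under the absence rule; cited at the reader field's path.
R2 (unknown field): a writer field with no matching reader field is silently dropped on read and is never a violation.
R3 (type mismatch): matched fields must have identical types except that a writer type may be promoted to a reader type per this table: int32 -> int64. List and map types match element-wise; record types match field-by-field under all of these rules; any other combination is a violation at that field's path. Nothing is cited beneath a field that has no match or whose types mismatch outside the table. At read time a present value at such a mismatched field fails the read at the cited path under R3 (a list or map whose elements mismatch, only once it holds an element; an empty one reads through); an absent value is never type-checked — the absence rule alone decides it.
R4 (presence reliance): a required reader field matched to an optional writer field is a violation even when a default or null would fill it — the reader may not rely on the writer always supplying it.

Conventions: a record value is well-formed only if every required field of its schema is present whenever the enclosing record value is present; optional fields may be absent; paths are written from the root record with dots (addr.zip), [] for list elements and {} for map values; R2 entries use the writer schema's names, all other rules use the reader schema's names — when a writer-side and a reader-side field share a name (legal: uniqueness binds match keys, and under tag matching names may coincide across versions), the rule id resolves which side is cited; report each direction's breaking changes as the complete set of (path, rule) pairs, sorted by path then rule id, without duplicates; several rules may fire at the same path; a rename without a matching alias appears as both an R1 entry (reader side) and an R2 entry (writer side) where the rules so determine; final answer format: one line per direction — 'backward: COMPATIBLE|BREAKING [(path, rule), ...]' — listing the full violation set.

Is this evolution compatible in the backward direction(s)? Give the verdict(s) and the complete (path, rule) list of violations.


backward: BREAKING [(contact.weight, R3)]

each type pair in Account: writer, then reader
backward on Account — v2 reading data written by v1:
  tags: list<float64> -> list<float64>, writer optional; from tags
  contact: Address -> Address, writer required; from contact
  verified: bool -> bool, writer required; from verified
  id: int32 -> int32, writer required; from id
  phone: string -> string, writer optional; from phone
  contact.weight: float64 -> int32, writer optional; from contact.weight
  contact.checksum: bytes -> bytes, writer required; from contact.checksum
  contact.id: int32 -> int32, writer required; from contact.version
  violation R3 at contact.weight
  => 1 violation(s): backward is BREAKING for Account
the rest of the Account diff is inert for this question:
  renamed field version to id in record Address (alias version declared on the renamed field) -> fires only in the forward direction of Account, which is not asked here
  field checksum in record Address: required changed to optional -> fires only in the forward direction of Account, which is not asked here


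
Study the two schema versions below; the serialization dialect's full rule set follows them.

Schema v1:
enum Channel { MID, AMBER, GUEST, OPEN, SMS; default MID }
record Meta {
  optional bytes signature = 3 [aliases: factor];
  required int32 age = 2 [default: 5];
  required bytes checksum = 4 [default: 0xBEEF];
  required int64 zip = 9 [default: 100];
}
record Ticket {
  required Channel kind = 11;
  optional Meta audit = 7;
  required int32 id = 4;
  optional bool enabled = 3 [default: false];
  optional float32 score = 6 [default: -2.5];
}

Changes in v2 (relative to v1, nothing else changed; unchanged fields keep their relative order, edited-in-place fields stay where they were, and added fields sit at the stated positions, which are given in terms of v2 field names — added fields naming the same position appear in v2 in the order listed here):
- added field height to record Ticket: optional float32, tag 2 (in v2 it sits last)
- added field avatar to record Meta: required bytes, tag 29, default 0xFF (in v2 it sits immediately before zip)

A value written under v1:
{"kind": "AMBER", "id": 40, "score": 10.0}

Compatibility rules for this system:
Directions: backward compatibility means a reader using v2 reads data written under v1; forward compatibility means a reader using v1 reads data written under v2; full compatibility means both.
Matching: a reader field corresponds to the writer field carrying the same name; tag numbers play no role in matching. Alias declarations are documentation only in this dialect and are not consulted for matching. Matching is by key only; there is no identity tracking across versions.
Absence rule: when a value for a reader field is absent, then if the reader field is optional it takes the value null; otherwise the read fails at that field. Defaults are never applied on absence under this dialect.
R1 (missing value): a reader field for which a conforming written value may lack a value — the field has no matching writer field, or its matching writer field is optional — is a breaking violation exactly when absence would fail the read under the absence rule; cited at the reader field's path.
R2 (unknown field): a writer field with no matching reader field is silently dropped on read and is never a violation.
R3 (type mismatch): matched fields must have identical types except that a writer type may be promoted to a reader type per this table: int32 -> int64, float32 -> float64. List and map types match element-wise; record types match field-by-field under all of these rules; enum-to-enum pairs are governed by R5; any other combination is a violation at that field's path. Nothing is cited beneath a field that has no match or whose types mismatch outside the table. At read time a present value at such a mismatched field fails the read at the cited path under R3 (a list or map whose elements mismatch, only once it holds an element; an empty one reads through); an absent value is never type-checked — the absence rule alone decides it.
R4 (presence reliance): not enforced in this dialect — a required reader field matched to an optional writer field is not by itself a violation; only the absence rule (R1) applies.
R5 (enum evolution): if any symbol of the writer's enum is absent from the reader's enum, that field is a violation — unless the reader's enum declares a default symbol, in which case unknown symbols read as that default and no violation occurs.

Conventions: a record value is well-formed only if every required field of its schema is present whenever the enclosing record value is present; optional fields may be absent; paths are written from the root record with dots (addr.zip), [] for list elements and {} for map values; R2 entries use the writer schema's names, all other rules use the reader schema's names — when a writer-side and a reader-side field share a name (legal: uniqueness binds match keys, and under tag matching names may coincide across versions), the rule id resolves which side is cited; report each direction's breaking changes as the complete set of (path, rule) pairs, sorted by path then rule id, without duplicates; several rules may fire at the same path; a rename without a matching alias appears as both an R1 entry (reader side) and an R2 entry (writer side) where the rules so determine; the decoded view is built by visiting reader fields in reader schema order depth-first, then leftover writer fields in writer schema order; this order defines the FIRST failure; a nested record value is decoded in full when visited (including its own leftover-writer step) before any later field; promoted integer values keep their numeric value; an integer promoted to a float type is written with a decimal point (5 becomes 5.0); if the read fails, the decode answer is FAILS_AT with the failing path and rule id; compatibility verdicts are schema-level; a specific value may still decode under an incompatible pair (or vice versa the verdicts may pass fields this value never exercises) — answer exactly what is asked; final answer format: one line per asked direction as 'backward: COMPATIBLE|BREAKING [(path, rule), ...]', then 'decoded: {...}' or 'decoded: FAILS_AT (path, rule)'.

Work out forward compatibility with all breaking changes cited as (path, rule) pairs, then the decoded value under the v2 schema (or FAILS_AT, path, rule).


forward: COMPATIBLE []; decoded: {"kind": "AMBER", "audit": null, "id": 40, "enabled": null, "score": 10.0, "height": null}

each type pair in Ticket: writer, then reader
forward for Ticket (reader v1, writer v2):
  Channel -> Channel, writer required: kind aligns to kind
  Meta -> Meta, writer optional: audit aligns to audit
  int32 -> int32, writer required: id aligns to id
  bool -> bool, writer optional: enabled aligns to enabled
  float32 -> float32, writer optional: score aligns to score
  height (writer side), unknown to reader
  bytes -> bytes, writer optional: audit.signature aligns to audit.signature
  int32 -> int32, writer required: audit.age aligns to audit.age
  bytes -> bytes, writer required: audit.checksum aligns to audit.checksum
  int64 -> int64, writer required: audit.zip aligns to audit.zip
  audit.avatar (writer side), unknown to reader
  => forward: COMPATIBLE
decoding the Ticket value with the v2 reader:
  kind := "AMBER"
  audit := null (not supplied -> null)
  id := 40
  enabled := null (not supplied -> null)
  score := 10.0
  height := null (not supplied -> null)
  => decoded: {"kind": "AMBER", "audit": null, "id": 40, "enabled": null, "score": 10.0, "height": null}
ruling out the remaining Ticket differences:
  added field avatar to record Meta: required bytes, tag 29, default 0xFF (in v2 it sits immediately before zip) -> matters only for Ticket's backward compatibility — outside the asked direction


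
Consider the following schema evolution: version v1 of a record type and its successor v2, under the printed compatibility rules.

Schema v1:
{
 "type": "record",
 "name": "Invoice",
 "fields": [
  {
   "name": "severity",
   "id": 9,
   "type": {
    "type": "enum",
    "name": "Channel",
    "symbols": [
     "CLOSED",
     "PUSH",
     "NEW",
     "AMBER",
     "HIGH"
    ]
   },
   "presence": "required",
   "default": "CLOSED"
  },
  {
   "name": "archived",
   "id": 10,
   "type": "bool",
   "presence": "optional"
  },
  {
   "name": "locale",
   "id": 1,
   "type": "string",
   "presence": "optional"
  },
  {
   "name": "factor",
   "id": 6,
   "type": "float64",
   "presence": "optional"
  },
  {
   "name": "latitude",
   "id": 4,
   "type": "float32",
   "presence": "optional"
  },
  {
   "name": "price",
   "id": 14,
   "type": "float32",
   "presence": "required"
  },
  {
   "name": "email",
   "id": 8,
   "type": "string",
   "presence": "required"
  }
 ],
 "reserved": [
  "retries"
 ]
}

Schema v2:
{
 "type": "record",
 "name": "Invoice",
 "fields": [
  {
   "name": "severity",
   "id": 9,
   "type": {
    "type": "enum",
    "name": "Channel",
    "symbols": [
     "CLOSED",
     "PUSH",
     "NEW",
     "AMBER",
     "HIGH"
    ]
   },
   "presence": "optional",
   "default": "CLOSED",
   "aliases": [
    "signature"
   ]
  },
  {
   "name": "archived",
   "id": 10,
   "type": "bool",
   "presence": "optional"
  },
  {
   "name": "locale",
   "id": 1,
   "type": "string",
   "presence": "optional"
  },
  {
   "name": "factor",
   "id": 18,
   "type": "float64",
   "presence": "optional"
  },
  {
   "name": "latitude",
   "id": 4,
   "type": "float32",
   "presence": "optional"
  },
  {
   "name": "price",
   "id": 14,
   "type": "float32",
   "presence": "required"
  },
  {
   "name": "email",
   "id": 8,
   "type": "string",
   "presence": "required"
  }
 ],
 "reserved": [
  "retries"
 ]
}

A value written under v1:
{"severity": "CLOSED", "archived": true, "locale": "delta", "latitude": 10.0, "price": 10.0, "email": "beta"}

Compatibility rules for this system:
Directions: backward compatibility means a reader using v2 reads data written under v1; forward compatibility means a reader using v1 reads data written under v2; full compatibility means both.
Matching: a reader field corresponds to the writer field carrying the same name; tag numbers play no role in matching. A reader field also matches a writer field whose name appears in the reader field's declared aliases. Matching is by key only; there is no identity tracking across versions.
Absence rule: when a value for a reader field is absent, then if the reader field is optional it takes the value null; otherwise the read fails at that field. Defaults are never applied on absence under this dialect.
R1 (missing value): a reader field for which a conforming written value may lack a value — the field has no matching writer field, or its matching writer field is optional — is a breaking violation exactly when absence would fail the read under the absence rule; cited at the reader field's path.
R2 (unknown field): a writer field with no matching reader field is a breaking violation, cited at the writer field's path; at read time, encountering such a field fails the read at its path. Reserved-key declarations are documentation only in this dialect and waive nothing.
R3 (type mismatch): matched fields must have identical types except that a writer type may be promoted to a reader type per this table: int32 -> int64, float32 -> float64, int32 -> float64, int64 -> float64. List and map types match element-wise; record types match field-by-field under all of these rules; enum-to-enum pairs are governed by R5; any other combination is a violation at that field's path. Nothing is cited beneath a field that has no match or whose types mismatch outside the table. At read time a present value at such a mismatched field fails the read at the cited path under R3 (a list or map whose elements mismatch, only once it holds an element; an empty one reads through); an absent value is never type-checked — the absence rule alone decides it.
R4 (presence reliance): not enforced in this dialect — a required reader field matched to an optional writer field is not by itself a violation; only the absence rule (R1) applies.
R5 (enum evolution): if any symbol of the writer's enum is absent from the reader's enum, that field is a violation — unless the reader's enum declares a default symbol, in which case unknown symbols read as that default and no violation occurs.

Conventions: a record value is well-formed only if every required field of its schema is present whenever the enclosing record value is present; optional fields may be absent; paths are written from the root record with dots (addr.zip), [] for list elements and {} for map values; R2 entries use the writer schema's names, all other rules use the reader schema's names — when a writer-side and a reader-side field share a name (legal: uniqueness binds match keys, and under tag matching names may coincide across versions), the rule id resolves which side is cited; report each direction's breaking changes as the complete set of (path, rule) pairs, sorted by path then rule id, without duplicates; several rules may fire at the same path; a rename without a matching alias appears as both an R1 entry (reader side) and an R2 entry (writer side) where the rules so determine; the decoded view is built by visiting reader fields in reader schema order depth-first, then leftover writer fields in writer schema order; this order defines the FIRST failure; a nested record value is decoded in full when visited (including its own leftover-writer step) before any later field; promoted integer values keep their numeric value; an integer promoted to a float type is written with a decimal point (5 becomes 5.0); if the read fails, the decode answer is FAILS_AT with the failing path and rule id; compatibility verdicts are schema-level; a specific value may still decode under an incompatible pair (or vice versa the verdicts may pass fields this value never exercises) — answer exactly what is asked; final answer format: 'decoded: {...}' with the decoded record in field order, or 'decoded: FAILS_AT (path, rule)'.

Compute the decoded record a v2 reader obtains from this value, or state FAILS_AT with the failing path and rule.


decoded: {"severity": "CLOSED", "archived": true, "locale": "delta", "factor": null, "latitude": 10.0, "price": 10.0, "email": "beta"}

in Invoice below, arrows point writer -> reader
decoding the Invoice value with the v2 reader:
  severity := "CLOSED"
  archived := true
  locale := "delta"
  factor := null (missing; optional => null)
  latitude := 10.0
  price := 10.0
  email := "beta"
  => decoded: {"severity": "CLOSED", "archived": true, "locale": "delta", "factor": null, "latitude": 10.0, "price": 10.0, "email": "beta"}
diffs on Invoice not affecting the asked answer:
  field factor in record Invoice: tag 6 changed to 18 -> inert under this dialect — no rule fires on Invoice and the result does not move
  field severity in record Invoice: required changed to optional -> schema-level compatibility only; this Invoice value's decode is unchanged


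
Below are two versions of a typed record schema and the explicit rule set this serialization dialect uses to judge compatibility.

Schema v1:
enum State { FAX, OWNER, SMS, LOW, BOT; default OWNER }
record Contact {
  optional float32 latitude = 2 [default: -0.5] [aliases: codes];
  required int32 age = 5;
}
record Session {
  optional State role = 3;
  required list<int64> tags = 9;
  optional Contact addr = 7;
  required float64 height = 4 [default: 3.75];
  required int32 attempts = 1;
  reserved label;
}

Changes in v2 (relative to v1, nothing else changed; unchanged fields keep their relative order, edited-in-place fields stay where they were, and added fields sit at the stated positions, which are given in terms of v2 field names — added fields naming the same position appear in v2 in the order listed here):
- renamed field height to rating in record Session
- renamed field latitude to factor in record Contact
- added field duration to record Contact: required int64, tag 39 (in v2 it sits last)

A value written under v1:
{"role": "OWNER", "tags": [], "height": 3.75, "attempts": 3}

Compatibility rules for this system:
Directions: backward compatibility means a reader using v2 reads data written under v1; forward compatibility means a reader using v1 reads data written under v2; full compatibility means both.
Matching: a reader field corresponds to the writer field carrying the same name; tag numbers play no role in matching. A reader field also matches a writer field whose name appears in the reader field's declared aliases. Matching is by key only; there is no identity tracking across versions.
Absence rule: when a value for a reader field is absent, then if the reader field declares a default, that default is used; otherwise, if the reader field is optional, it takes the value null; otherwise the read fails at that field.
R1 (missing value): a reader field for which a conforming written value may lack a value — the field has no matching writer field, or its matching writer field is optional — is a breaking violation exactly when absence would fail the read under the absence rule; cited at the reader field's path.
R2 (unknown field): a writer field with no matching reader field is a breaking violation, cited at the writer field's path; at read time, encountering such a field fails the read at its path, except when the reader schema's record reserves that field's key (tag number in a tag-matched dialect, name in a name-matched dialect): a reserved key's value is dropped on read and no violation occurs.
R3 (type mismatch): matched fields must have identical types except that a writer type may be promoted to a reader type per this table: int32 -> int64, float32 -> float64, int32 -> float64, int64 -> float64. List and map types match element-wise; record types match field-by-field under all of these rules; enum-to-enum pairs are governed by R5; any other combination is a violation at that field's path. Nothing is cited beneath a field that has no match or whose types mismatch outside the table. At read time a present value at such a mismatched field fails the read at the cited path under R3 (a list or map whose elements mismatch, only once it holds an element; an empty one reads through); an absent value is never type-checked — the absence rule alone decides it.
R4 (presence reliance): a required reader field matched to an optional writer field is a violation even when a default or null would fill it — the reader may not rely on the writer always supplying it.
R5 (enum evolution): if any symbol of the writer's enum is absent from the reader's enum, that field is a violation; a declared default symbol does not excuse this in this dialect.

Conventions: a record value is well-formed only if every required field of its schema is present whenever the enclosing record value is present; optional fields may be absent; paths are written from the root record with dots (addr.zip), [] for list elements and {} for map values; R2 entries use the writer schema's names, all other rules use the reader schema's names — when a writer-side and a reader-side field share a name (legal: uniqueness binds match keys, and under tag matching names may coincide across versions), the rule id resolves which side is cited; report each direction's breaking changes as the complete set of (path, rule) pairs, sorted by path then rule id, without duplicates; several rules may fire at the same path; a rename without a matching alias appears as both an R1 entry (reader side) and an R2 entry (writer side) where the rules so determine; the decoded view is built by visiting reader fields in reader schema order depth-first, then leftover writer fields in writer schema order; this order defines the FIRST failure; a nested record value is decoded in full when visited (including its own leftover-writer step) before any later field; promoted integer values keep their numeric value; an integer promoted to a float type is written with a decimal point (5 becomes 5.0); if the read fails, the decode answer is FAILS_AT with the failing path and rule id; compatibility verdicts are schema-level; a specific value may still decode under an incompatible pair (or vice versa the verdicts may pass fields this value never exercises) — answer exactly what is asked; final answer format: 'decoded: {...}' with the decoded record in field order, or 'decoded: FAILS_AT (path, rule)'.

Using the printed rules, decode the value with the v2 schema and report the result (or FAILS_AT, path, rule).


decoded: FAILS_AT (height, R2)

arrows below run writer -> reader for Session
decode walk for Session under reader schema v2:
  role := "OWNER"
  tags := []
  addr := null (missing; optional => null)
  rating := 3.75 (missing; default applied)
  attempts := 3
  read fails at height under R2 (unknown field)
  => FAILS_AT (height, R2)
the other Session changes do not affect what is asked:
  renamed field latitude to factor in record Contact -> changes Session's schema-level verdicts only — the decode of this value is the same
  added field duration to record Contact: required int64, tag 39 (in v2 it sits last) -> changes Session's schema-level verdicts only — the decode of this value is the same


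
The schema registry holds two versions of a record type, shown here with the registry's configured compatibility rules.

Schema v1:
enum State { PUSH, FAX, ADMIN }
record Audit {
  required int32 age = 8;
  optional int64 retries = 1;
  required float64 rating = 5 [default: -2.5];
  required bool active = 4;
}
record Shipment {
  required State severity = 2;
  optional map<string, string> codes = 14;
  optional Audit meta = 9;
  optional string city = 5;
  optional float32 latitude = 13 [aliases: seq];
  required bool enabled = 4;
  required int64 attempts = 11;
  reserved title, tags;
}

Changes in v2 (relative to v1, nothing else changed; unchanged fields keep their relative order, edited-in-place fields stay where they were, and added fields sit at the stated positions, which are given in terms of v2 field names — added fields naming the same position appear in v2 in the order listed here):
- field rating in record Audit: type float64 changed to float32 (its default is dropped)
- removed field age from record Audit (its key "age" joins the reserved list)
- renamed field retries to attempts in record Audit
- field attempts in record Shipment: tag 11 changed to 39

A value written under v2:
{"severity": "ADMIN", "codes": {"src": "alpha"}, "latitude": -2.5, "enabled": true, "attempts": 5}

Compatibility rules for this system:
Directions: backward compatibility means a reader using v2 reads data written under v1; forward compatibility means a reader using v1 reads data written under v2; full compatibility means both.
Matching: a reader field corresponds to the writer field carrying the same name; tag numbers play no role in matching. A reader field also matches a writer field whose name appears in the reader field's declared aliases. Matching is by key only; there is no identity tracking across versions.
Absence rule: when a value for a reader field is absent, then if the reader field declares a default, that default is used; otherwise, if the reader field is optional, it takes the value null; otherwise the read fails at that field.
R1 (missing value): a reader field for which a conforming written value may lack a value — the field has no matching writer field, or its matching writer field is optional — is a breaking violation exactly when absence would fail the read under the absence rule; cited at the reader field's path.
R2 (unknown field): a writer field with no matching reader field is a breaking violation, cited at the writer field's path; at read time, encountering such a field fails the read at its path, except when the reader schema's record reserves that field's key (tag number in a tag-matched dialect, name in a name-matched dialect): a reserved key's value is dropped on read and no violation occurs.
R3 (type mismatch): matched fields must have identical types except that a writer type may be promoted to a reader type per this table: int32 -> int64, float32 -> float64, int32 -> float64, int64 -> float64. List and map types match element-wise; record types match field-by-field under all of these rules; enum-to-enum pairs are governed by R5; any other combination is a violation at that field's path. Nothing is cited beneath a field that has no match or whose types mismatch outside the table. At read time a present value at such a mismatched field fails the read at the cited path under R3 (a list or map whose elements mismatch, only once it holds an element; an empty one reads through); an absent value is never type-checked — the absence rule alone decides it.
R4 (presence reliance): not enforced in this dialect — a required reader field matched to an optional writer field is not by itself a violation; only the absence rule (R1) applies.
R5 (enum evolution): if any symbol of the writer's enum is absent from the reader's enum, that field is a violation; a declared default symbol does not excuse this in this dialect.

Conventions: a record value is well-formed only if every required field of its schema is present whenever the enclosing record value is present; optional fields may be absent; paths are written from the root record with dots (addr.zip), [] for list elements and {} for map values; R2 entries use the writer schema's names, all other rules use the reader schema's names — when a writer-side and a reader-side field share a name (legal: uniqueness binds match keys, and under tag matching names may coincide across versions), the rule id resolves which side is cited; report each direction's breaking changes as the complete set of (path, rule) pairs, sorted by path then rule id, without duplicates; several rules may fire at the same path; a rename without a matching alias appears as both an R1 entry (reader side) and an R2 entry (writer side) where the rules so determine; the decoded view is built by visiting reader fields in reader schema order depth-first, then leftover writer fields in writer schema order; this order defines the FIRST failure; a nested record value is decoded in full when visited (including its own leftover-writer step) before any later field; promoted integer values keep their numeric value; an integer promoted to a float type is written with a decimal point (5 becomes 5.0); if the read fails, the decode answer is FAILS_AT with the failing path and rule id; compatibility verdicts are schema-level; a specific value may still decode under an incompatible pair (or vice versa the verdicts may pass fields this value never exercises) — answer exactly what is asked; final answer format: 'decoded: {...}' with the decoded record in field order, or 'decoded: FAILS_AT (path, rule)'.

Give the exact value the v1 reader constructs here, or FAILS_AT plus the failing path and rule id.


decoded: {"severity": "ADMIN", "codes": {"src": "alpha"}, "meta": null, "city": null, "latitude": -2.5, "enabled": true, "attempts": 5}

in Shipment below, arrows point writer -> reader
decoding the Shipment value with the v1 reader:
  severity := "ADMIN"
  codes := {"src": "alpha"}
  meta := null (not supplied -> null)
  city := null (not supplied -> null)
  latitude := -2.5
  enabled := true
  attempts := 5
  => decoded: {"severity": "ADMIN", "codes": {"src": "alpha"}, "meta": null, "city": null, "latitude": -2.5, "enabled": true, "attempts": 5}
the rest of the Shipment diff is inert for this question:
  field rating in record Audit: type float64 changed to float32 (its default is dropped) -> schema-level compatibility only; this Shipment value's decode is unchanged
  removed field age from record Audit (its key "age" joins the reserved list) -> schema-level compatibility only; this Shipment value's decode is unchanged
  renamed field retries to attempts in record Audit -> schema-level compatibility only; this Shipment value's decode is unchanged
  field attempts in record Shipment: tag 11 changed to 39 -> no rule fires on it and the decoded Shipment view is identical with or without it


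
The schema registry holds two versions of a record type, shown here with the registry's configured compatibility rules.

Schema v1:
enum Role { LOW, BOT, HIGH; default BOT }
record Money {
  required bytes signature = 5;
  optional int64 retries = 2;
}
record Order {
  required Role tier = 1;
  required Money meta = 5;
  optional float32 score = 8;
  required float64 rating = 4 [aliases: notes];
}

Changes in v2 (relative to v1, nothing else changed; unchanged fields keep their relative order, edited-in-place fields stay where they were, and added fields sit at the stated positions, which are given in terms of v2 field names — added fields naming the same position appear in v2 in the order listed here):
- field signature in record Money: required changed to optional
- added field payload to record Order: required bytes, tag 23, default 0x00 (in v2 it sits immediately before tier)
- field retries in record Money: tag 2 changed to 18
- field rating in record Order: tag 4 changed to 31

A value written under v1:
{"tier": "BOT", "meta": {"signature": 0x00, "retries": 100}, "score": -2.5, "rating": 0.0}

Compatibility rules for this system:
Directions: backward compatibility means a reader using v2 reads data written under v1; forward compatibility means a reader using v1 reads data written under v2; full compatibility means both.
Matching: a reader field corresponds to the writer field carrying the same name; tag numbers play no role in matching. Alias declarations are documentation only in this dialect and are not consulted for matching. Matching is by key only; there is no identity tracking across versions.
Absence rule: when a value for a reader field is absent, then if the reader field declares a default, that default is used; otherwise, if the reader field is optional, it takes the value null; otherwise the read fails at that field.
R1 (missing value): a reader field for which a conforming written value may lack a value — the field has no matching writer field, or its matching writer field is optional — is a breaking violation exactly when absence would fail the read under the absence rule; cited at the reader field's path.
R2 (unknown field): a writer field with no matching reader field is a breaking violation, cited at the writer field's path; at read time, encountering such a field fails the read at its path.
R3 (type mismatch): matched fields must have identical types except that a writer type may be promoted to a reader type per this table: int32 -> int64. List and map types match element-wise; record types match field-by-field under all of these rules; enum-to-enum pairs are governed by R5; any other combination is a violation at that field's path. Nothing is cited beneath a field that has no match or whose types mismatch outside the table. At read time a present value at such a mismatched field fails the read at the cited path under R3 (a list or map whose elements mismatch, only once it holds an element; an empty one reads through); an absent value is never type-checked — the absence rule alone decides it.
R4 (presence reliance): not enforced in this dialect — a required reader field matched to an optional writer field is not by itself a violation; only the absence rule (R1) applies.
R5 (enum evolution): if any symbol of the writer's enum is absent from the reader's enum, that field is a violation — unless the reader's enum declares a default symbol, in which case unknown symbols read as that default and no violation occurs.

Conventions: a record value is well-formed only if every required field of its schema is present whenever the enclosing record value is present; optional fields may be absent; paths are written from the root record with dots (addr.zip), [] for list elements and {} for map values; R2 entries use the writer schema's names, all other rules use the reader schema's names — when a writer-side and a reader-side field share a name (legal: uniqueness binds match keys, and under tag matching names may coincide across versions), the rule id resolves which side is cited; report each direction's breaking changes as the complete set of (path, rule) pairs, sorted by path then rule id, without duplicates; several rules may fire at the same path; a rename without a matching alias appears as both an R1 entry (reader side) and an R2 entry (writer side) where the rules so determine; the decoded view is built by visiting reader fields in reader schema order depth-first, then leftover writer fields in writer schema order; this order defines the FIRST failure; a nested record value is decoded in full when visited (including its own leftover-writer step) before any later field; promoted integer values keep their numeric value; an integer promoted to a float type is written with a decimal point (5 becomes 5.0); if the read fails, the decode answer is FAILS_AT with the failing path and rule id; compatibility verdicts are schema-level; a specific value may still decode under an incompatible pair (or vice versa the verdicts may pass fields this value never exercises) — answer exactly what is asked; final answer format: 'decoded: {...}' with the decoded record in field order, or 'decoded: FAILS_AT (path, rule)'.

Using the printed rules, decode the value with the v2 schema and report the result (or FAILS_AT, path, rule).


decoded: {"payload": 0x00, "tier": "BOT", "meta": {"signature": 0x00, "retries": 100}, "score": -2.5, "rating": 0.0}

in Order below, arrows point writer -> reader
migrating the Order value to v2:
  payload := 0x00 (no value, default fills)
  tier := "BOT"
  meta.signature := 0x00
  meta.retries := 100
  score := -2.5
  rating := 0.0
  => decoded: {"payload": 0x00, "tier": "BOT", "meta": {"signature": 0x00, "retries": 100}, "score": -2.5, "rating": 0.0}
the other Order changes do not affect what is asked:
  field signature in record Money: required changed to optional -> schema-level compatibility only; this Order value's decode is unchanged
  field retries in record Money: tag 2 changed to 18 -> no rule fires on it and the decoded Order view is identical with or without it
  field rating in record Order: tag 4 changed to 31 -> no rule fires on it and the decoded Order view is identical with or without it
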